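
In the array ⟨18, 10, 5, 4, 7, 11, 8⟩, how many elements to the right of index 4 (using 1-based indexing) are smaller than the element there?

0

The element at index 4 is 4.
Elements after it: 7, 11, 8
None of them are smaller than 4.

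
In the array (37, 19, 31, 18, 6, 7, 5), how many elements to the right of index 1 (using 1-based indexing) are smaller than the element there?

6

The element at index 1 is 37.
Elements after it: 19, 31, 18, 6, 7, 5
Those smaller than 37: 19, 31, 18, 6, 7, 5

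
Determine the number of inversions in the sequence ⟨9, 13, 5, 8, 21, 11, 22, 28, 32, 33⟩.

For each element, count later entries that are smaller:
9 → 5, 8 → 2
13 → 5, 8, 11 → 3
5 → none → 0
8 → none → 0
21 → 11 → 1
11 → none → 0
22 → none → 0
28 → none → 0
32 → none → 0
33 → none → 0
Sum: 2 + 3 + 0 + 0 + 1 + 0 + 0 + 0 + 0 + 0 = 6

6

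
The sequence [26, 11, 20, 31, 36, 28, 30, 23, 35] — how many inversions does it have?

There are 12 inversions.

Element-by-element contributions:
26 → 11, 20, 23 → 3
11 → none → 0
20 → none → 0
31 → 28, 30, 23 → 3
36 → 28, 30, 23, 35 → 4
28 → 23 → 1
30 → 23 → 1
23 → none → 0
35 → none → 0
Sum: 3 + 0 + 0 + 3 + 4 + 1 + 1 + 0 + 0 = 12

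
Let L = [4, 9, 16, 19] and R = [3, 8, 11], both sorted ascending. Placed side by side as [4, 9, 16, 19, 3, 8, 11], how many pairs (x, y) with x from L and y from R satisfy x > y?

9

For each element r of the right run, count left-run elements greater than r:
r = 3: 4, 9, 16, 19 → 4
r = 8: 9, 16, 19 → 3
r = 11: 16, 19 → 2
Cross-inversions: 4 + 3 + 2 = 9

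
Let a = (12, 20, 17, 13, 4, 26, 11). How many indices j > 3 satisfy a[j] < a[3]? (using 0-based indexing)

The element at index 3 is 13.
Elements after it: 4, 26, 11
Those smaller than 13: 4, 11

2 such elements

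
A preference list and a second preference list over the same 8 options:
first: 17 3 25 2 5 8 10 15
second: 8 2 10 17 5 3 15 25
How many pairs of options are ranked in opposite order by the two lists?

There are 15 pairs.

Assign each item its position (1..8) in the first ordering, then rewrite the second ordering as that position sequence:
positions: 17→1, 3→2, 25→3, 2→4, 5→5, 8→6, 10→7, 15→8
second ordering as positions: [6, 4, 7, 1, 5, 2, 8, 3]
Discordant pairs = inversions in this position sequence.
6: 4, 1, 5, 2, 3 → 5
4: 1, 2, 3 → 3
7: 1, 5, 2, 3 → 4
1: 0
5: 2, 3 → 2
2: 0
8: 3 → 1
3: 0
Total: 5 + 3 + 4 + 0 + 2 + 0 + 1 + 0 = 15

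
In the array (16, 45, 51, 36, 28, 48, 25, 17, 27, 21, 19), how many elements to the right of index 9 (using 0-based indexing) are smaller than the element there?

1 such element

The element at index 9 is 21.
Elements after it: 19
Those smaller than 21: 19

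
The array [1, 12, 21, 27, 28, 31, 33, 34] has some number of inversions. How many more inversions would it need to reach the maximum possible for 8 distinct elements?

28 inversions short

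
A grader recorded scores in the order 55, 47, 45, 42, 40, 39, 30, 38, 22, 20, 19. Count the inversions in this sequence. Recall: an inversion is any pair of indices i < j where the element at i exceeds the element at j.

Inversions: 54

Sweep left to right; for each value list the smaller values that follow it:
55 → 47, 45, 42, 40, 39, 30, 38, 22, 20, 19 → 10
47 → 45, 42, 40, 39, 30, 38, 22, 20, 19 → 9
45 → 42, 40, 39, 30, 38, 22, 20, 19 → 8
42 → 40, 39, 30, 38, 22, 20, 19 → 7
40 → 39, 30, 38, 22, 20, 19 → 6
39 → 30, 38, 22, 20, 19 → 5
30 → 22, 20, 19 → 3
38 → 22, 20, 19 → 3
22 → 20, 19 → 2
20 → 19 → 1
19 → none → 0
Sum: 10 + 9 + 8 + 7 + 6 + 5 + 3 + 3 + 2 + 1 + 0 = 54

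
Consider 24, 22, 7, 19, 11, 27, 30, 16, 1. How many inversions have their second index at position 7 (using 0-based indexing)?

The element at index 7 is 16.
Elements before it: 24, 22, 7, 19, 11, 27, 30
Those larger than 16: 24, 22, 19, 27, 30

5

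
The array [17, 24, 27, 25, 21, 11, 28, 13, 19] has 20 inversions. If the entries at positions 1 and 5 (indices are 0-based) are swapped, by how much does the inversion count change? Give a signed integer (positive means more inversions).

-3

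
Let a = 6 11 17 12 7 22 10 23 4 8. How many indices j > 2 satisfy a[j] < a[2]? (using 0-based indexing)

5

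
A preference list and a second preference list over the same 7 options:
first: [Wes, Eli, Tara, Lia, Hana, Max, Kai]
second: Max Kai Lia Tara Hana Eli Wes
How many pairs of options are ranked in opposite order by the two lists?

18 pairs

Assign each item its position (1..7) in the first ordering, then rewrite the second ordering as that position sequence:
positions: Wes→1, Eli→2, Tara→3, Lia→4, Hana→5, Max→6, Kai→7
second ordering as positions: [6, 7, 4, 3, 5, 2, 1]
Discordant pairs = inversions in this position sequence.
6: 4, 3, 5, 2, 1 → 5
7: 4, 3, 5, 2, 1 → 5
4: 3, 2, 1 → 3
3: 2, 1 → 2
5: 2, 1 → 2
2: 1 → 1
1: 0
Total: 5 + 5 + 3 + 2 + 2 + 1 + 0 = 18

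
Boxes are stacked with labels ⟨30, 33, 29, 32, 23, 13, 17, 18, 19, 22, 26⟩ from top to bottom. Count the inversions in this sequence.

36

Sweep left to right; for each value list the smaller values that follow it:
30 → 29, 23, 13, 17, 18, 19, 22, 26 → 8
33 → 29, 32, 23, 13, 17, 18, 19, 22, 26 → 9
29 → 23, 13, 17, 18, 19, 22, 26 → 7
32 → 23, 13, 17, 18, 19, 22, 26 → 7
23 → 13, 17, 18, 19, 22 → 5
13 → none → 0
17 → none → 0
18 → none → 0
19 → none → 0
22 → none → 0
26 → none → 0
Sum: 8 + 9 + 7 + 7 + 5 + 0 + 0 + 0 + 0 + 0 + 0 = 36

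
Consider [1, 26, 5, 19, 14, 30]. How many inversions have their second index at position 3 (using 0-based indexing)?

1

The element at index 3 is 19.
Elements before it: 1, 26, 5
Those larger than 19: 26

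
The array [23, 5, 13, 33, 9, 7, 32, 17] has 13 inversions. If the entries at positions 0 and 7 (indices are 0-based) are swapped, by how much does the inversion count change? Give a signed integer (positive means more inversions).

-1

Positions 0 and 7 hold 23 and 17; after swapping, the array is [17, 5, 13, 33, 9, 7, 32, 23].
For each element, count later entries that are smaller:
17 → 5, 13, 9, 7 → 4
5 → none → 0
13 → 9, 7 → 2
33 → 9, 7, 32, 23 → 4
9 → 7 → 1
7 → none → 0
32 → 23 → 1
23 → none → 0
Sum: 4 + 0 + 2 + 4 + 1 + 0 + 1 + 0 = 12
Change: 12 − 13 = -1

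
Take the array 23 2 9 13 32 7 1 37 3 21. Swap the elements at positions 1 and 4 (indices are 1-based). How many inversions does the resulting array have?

21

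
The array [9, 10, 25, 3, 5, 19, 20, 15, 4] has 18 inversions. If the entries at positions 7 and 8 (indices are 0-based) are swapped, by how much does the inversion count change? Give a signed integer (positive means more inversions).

-1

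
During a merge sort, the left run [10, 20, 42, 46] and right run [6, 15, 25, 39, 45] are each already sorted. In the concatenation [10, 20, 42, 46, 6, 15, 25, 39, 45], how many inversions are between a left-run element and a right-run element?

12

Count, for every r in R, how many entries of L exceed r:
r = 6: 10, 20, 42, 46 → 4
r = 15: 20, 42, 46 → 3
r = 25: 42, 46 → 2
r = 39: 42, 46 → 2
r = 45: 46 → 1
Cross-inversions: 4 + 3 + 2 + 2 + 1 = 12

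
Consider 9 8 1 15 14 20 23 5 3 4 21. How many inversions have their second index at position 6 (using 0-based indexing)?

0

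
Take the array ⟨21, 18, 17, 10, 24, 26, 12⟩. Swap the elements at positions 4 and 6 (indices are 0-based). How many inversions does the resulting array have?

10 inversions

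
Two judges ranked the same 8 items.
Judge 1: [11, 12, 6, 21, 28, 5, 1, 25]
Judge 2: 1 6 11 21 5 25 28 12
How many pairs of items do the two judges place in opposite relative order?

14

Assign each item its position (1..8) in the first ordering, then rewrite the second ordering as that position sequence:
positions: 11→1, 12→2, 6→3, 21→4, 28→5, 5→6, 1→7, 25→8
second ordering as positions: [7, 3, 1, 4, 6, 8, 5, 2]
Discordant pairs = inversions in this position sequence.
7: 3, 1, 4, 6, 5, 2 → 6
3: 1, 2 → 2
1: 0
4: 2 → 1
6: 5, 2 → 2
8: 5, 2 → 2
5: 2 → 1
2: 0
Total: 6 + 2 + 0 + 1 + 2 + 2 + 1 + 0 = 14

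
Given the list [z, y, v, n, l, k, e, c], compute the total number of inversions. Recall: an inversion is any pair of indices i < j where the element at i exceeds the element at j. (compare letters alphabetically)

There are 28 inversions.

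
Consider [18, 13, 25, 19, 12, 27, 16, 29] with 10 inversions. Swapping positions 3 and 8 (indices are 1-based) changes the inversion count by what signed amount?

Positions 3 and 8 hold 25 and 29; after swapping, the array is [18, 13, 29, 19, 12, 27, 16, 25].
Element-by-element contributions:
18: 3
13: 1
29: 5
19: 2
12: 0
27: 2
16: 0
25: 0
Sum: 3 + 1 + 5 + 2 + 0 + 2 + 0 + 0 = 13
Change: 13 − 10 = +3

+3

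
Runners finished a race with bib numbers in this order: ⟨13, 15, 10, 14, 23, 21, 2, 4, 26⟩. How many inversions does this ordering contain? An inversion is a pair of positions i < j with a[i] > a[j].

16 out-of-order pairs

Element-by-element contributions:
13: 3
15: 4
10: 2
14: 2
23: 3
21: 2
2: 0
4: 0
26: 0
Sum: 3 + 4 + 2 + 2 + 3 + 2 + 0 + 0 + 0 = 16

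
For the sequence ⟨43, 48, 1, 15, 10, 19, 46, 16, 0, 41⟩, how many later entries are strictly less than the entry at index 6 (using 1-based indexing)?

2

The element at index 6 is 19.
Elements after it: 46, 16, 0, 41
Those smaller than 19: 16, 0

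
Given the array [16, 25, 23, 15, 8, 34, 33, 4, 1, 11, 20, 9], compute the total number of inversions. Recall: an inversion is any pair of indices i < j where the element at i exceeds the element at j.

Sweep left to right; for each value list the smaller values that follow it:
16: 6
25: 8
23: 7
15: 5
8: 2
34: 6
33: 5
4: 1
1: 0
11: 1
20: 1
9: 0
Sum: 6 + 8 + 7 + 5 + 2 + 6 + 5 + 1 + 0 + 1 + 1 + 0 = 42

Inversions: 42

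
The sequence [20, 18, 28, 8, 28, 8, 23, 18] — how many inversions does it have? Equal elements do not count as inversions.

14

Sweep left to right; for each value list the smaller values that follow it:
20 → 18, 8, 8, 18 → 4
18 → 8, 8 → 2
28 → 8, 8, 23, 18 → 4
8 → none → 0
28 → 8, 23, 18 → 3
8 → none → 0
23 → 18 → 1
18 → none → 0
Sum: 4 + 2 + 4 + 0 + 3 + 0 + 1 + 0 = 14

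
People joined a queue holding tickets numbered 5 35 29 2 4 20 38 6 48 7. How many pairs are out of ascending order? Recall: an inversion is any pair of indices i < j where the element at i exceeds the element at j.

Element-by-element contributions:
5: 2
35: 6
29: 5
2: 0
4: 0
20: 2
38: 2
6: 0
48: 1
7: 0
Sum: 2 + 6 + 5 + 0 + 0 + 2 + 2 + 0 + 1 + 0 = 18

18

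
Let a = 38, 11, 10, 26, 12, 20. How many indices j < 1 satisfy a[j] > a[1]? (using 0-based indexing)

1 such element

The element at index 1 is 11.
Elements before it: 38
Those larger than 11: 38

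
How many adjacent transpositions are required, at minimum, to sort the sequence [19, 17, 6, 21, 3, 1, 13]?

15 swaps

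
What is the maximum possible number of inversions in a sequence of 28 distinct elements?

378 inversions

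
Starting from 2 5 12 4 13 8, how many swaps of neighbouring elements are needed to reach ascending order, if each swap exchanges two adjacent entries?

4 swaps

Each adjacent swap fixes exactly one inversion, so the minimum swap count equals the number of inversions.
Count inversions — for each element, later elements that are smaller:
2: none → 0
5: 4 → 1
12: 4, 8 → 2
4: none → 0
13: 8 → 1
8: none → 0
Total inversions: 0 + 1 + 2 + 0 + 1 + 0 = 4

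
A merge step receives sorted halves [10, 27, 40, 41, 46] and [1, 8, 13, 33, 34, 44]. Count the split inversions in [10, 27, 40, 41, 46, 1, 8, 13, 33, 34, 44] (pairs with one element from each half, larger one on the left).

Count, for every r in R, how many entries of L exceed r:
r = 1: 10, 27, 40, 41, 46 → 5
r = 8: 10, 27, 40, 41, 46 → 5
r = 13: 27, 40, 41, 46 → 4
r = 33: 40, 41, 46 → 3
r = 34: 40, 41, 46 → 3
r = 44: 46 → 1
Cross-inversions: 5 + 5 + 4 + 3 + 3 + 1 = 21

21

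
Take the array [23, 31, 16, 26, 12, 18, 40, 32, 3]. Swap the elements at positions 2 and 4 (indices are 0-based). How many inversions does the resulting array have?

Positions 2 and 4 hold 16 and 12; after swapping, the array is [23, 31, 12, 26, 16, 18, 40, 32, 3].
Element-by-element contributions:
23 → 12, 16, 18, 3 → 4
31 → 12, 26, 16, 18, 3 → 5
12 → 3 → 1
26 → 16, 18, 3 → 3
16 → 3 → 1
18 → 3 → 1
40 → 32, 3 → 2
32 → 3 → 1
3 → none → 0
Sum: 4 + 5 + 1 + 3 + 1 + 1 + 2 + 1 + 0 = 18

18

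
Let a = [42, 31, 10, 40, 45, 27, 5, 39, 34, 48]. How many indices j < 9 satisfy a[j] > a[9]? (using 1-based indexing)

4 such elements

The element at index 9 is 34.
Elements before it: 42, 31, 10, 40, 45, 27, 5, 39
Those larger than 34: 42, 40, 45, 39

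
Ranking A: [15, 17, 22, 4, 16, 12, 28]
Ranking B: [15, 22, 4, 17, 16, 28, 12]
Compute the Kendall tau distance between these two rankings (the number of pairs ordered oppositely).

3

Assign each item its position (1..7) in the first ordering, then rewrite the second ordering as that position sequence:
positions: 15→1, 17→2, 22→3, 4→4, 16→5, 12→6, 28→7
second ordering as positions: [1, 3, 4, 2, 5, 7, 6]
Discordant pairs = inversions in this position sequence.
1: 0
3: 2 → 1
4: 2 → 1
2: 0
5: 0
7: 6 → 1
6: 0
Total: 0 + 1 + 1 + 0 + 0 + 1 + 0 = 3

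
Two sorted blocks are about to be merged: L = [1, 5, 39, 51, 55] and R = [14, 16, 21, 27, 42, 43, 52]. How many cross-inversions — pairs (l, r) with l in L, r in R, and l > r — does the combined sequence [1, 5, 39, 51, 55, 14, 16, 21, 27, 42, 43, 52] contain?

Take each right-half value and tally the left-half values above it:
r = 14: 39, 51, 55 → 3
r = 16: 39, 51, 55 → 3
r = 21: 39, 51, 55 → 3
r = 27: 39, 51, 55 → 3
r = 42: 51, 55 → 2
r = 43: 51, 55 → 2
r = 52: 55 → 1
Cross-inversions: 3 + 3 + 3 + 3 + 2 + 2 + 1 = 17

17 cross-inversions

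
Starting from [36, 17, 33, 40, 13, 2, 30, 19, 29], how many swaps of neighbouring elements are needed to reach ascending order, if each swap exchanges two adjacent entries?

Adjacent swaps: 22

Minimum adjacent swaps = number of inversions (each swap of adjacent out-of-order elements removes one inversion and no swap can remove more).
Count inversions — for each element, later elements that are smaller:
36: 17, 33, 13, 2, 30, 19, 29 → 7
17: 13, 2 → 2
33: 13, 2, 30, 19, 29 → 5
40: 13, 2, 30, 19, 29 → 5
13: 2 → 1
2: none → 0
30: 19, 29 → 2
19: none → 0
29: none → 0
Total inversions: 7 + 2 + 5 + 5 + 1 + 0 + 2 + 0 + 0 = 22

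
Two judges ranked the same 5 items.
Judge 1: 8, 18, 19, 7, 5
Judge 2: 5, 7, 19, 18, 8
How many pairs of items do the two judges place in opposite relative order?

10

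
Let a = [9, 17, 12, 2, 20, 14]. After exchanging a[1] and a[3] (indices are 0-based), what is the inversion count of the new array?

3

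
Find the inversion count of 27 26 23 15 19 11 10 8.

Sweep left to right; for each value list the smaller values that follow it:
27 → 26, 23, 15, 19, 11, 10, 8 → 7
26 → 23, 15, 19, 11, 10, 8 → 6
23 → 15, 19, 11, 10, 8 → 5
15 → 11, 10, 8 → 3
19 → 11, 10, 8 → 3
11 → 10, 8 → 2
10 → 8 → 1
8 → none → 0
Sum: 7 + 6 + 5 + 3 + 3 + 2 + 1 + 0 = 27

There are 27 inversions.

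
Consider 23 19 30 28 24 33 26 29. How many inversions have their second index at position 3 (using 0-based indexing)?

1 such element

The element at index 3 is 28.
Elements before it: 23, 19, 30
Those larger than 28: 30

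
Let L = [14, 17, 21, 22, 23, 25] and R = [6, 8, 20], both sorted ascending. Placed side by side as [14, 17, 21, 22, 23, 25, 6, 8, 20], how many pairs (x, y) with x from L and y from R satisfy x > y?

For each element r of the right run, count left-run elements greater than r:
r = 6: 14, 17, 21, 22, 23, 25 → 6
r = 8: 14, 17, 21, 22, 23, 25 → 6
r = 20: 21, 22, 23, 25 → 4
Cross-inversions: 6 + 6 + 4 = 16

16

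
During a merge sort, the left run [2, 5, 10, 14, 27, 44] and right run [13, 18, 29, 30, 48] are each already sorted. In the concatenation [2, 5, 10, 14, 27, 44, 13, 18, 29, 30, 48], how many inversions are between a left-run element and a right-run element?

7 cross-inversions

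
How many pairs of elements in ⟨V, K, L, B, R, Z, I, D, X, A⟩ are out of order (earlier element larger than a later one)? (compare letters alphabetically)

Count, for each position, how many later elements it exceeds:
V → K, L, B, R, I, D, A → 7
K → B, I, D, A → 4
L → B, I, D, A → 4
B → A → 1
R → I, D, A → 3
Z → I, D, X, A → 4
I → D, A → 2
D → A → 1
X → A → 1
A → none → 0
Sum: 7 + 4 + 4 + 1 + 3 + 4 + 2 + 1 + 1 + 0 = 27

27 inversions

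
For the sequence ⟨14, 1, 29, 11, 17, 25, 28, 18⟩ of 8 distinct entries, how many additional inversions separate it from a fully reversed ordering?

19 inversions short

Maximum inversions for 8 distinct elements is C(8, 2) = 8·7/2 = 28.
Current inversions — for each element, count later smaller elements:
14: 2
1: 0
29: 5
11: 0
17: 0
25: 1
28: 1
18: 0
Current total: 2 + 0 + 5 + 0 + 0 + 1 + 1 + 0 = 9
Shortfall: 28 − 9 = 19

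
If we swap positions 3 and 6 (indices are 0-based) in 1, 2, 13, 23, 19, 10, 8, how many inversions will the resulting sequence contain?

3 inversions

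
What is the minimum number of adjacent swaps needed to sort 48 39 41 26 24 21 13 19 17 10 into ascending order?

Each adjacent swap fixes exactly one inversion, so the minimum swap count equals the number of inversions.
Count inversions — for each element, later elements that are smaller:
48: 39, 41, 26, 24, 21, 13, 19, 17, 10 → 9
39: 26, 24, 21, 13, 19, 17, 10 → 7
41: 26, 24, 21, 13, 19, 17, 10 → 7
26: 24, 21, 13, 19, 17, 10 → 6
24: 21, 13, 19, 17, 10 → 5
21: 13, 19, 17, 10 → 4
13: 10 → 1
19: 17, 10 → 2
17: 10 → 1
10: none → 0
Total inversions: 9 + 7 + 7 + 6 + 5 + 4 + 1 + 2 + 1 + 0 = 42

Swaps: 42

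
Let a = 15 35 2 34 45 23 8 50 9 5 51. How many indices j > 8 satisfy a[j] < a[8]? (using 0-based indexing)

The element at index 8 is 9.
Elements after it: 5, 51
Those smaller than 9: 5

1 such element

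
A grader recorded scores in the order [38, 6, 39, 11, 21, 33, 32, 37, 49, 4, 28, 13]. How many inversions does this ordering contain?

35

Sweep left to right; for each value list the smaller values that follow it:
38 → 6, 11, 21, 33, 32, 37, 4, 28, 13 → 9
6 → 4 → 1
39 → 11, 21, 33, 32, 37, 4, 28, 13 → 8
11 → 4 → 1
21 → 4, 13 → 2
33 → 32, 4, 28, 13 → 4
32 → 4, 28, 13 → 3
37 → 4, 28, 13 → 3
49 → 4, 28, 13 → 3
4 → none → 0
28 → 13 → 1
13 → none → 0
Sum: 9 + 1 + 8 + 1 + 2 + 4 + 3 + 3 + 3 + 0 + 1 + 0 = 35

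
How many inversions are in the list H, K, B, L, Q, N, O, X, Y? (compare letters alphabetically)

Element-by-element contributions:
H → B → 1
K → B → 1
B → none → 0
L → none → 0
Q → N, O → 2
N → none → 0
O → none → 0
X → none → 0
Y → none → 0
Sum: 1 + 1 + 0 + 0 + 2 + 0 + 0 + 0 + 0 = 4

There are 4 inversions.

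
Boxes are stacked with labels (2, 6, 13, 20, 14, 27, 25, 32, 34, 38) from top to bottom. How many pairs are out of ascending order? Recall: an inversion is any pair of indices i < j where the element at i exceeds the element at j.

2 inversions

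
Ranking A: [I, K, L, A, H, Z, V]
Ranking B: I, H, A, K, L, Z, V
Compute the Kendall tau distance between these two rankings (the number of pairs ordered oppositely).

Assign each item its position (1..7) in the first ordering, then rewrite the second ordering as that position sequence:
positions: I→1, K→2, L→3, A→4, H→5, Z→6, V→7
second ordering as positions: [1, 5, 4, 2, 3, 6, 7]
Discordant pairs = inversions in this position sequence.
1: 0
5: 4, 2, 3 → 3
4: 2, 3 → 2
2: 0
3: 0
6: 0
7: 0
Total: 0 + 3 + 2 + 0 + 0 + 0 + 0 = 5

5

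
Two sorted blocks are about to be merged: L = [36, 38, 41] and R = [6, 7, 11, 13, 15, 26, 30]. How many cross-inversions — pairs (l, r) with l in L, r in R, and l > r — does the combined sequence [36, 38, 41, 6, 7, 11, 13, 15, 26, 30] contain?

There are 21 cross-inversions.

Count, for every r in R, how many entries of L exceed r:
r = 6: 36, 38, 41 → 3
r = 7: 36, 38, 41 → 3
r = 11: 36, 38, 41 → 3
r = 13: 36, 38, 41 → 3
r = 15: 36, 38, 41 → 3
r = 26: 36, 38, 41 → 3
r = 30: 36, 38, 41 → 3
Cross-inversions: 3 + 3 + 3 + 3 + 3 + 3 + 3 = 21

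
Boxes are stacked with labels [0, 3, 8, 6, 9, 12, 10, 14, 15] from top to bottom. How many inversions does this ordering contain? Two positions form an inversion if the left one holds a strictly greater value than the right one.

2 inversions

For each element, count later entries that are smaller:
0 → none → 0
3 → none → 0
8 → 6 → 1
6 → none → 0
9 → none → 0
12 → 10 → 1
10 → none → 0
14 → none → 0
15 → none → 0
Sum: 0 + 0 + 1 + 0 + 0 + 1 + 0 + 0 + 0 = 2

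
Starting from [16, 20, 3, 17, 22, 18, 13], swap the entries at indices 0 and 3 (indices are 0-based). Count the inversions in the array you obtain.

11

Positions 0 and 3 hold 16 and 17; after swapping, the array is [17, 20, 3, 16, 22, 18, 13].
Sweep left to right; for each value list the smaller values that follow it:
17 → 3, 16, 13 → 3
20 → 3, 16, 18, 13 → 4
3 → none → 0
16 → 13 → 1
22 → 18, 13 → 2
18 → 13 → 1
13 → none → 0
Sum: 3 + 4 + 0 + 1 + 2 + 1 + 0 = 11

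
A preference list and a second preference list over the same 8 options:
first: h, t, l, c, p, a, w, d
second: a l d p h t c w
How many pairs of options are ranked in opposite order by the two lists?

15

Assign each item its position (1..8) in the first ordering, then rewrite the second ordering as that position sequence:
positions: h→1, t→2, l→3, c→4, p→5, a→6, w→7, d→8
second ordering as positions: [6, 3, 8, 5, 1, 2, 4, 7]
Discordant pairs = inversions in this position sequence.
6: 3, 5, 1, 2, 4 → 5
3: 1, 2 → 2
8: 5, 1, 2, 4, 7 → 5
5: 1, 2, 4 → 3
1: 0
2: 0
4: 0
7: 0
Total: 5 + 2 + 5 + 3 + 0 + 0 + 0 + 0 = 15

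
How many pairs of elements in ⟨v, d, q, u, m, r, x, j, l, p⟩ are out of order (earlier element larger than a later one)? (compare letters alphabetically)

Inversions: 25

Sweep left to right; for each value list the smaller values that follow it:
v: 8
d: 0
q: 4
u: 5
m: 2
r: 3
x: 3
j: 0
l: 0
p: 0
Sum: 8 + 0 + 4 + 5 + 2 + 3 + 3 + 0 + 0 + 0 = 25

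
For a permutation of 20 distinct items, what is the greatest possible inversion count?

190

The maximum occurs when the array is in strictly decreasing order: every one of the C(20, 2) pairs is inverted.
C(20, 2) = 20·19/2 = 190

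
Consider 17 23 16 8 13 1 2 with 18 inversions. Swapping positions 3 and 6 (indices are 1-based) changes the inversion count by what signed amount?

Positions 3 and 6 hold 16 and 1; after swapping, the array is [17, 23, 1, 8, 13, 16, 2].
Sweep left to right; for each value list the smaller values that follow it:
17 → 1, 8, 13, 16, 2 → 5
23 → 1, 8, 13, 16, 2 → 5
1 → none → 0
8 → 2 → 1
13 → 2 → 1
16 → 2 → 1
2 → none → 0
Sum: 5 + 5 + 0 + 1 + 1 + 1 + 0 = 13
Change: 13 − 18 = -5

-5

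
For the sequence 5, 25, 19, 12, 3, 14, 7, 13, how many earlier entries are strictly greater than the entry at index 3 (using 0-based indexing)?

2

The element at index 3 is 12.
Elements before it: 5, 25, 19
Those larger than 12: 25, 19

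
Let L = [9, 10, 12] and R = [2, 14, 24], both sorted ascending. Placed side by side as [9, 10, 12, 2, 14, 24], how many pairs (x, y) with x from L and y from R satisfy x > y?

3

For each element r of the right run, count left-run elements greater than r:
r = 2: 9, 10, 12 → 3
r = 14: none → 0
r = 24: none → 0
Cross-inversions: 3 + 0 + 0 = 3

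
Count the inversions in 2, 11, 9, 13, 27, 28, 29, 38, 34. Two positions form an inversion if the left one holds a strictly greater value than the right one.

2 out-of-order pairs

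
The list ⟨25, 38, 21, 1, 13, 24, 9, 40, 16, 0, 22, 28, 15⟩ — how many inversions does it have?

Element-by-element contributions:
25 → 21, 1, 13, 24, 9, 16, 0, 22, 15 → 9
38 → 21, 1, 13, 24, 9, 16, 0, 22, 28, 15 → 10
21 → 1, 13, 9, 16, 0, 15 → 6
1 → 0 → 1
13 → 9, 0 → 2
24 → 9, 16, 0, 22, 15 → 5
9 → 0 → 1
40 → 16, 0, 22, 28, 15 → 5
16 → 0, 15 → 2
0 → none → 0
22 → 15 → 1
28 → 15 → 1
15 → none → 0
Sum: 9 + 10 + 6 + 1 + 2 + 5 + 1 + 5 + 2 + 0 + 1 + 1 + 0 = 43

43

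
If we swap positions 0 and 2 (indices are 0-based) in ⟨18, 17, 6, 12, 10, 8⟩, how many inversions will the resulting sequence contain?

9

Positions 0 and 2 hold 18 and 6; after swapping, the array is [6, 17, 18, 12, 10, 8].
Count, for each position, how many later elements it exceeds:
6 → none → 0
17 → 12, 10, 8 → 3
18 → 12, 10, 8 → 3
12 → 10, 8 → 2
10 → 8 → 1
8 → none → 0
Sum: 0 + 3 + 3 + 2 + 1 + 0 = 9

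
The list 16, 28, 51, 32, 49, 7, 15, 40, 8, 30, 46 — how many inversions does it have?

27 inversions

Sweep left to right; for each value list the smaller values that follow it:
16 → 7, 15, 8 → 3
28 → 7, 15, 8 → 3
51 → 32, 49, 7, 15, 40, 8, 30, 46 → 8
32 → 7, 15, 8, 30 → 4
49 → 7, 15, 40, 8, 30, 46 → 6
7 → none → 0
15 → 8 → 1
40 → 8, 30 → 2
8 → none → 0
30 → none → 0
46 → none → 0
Sum: 3 + 3 + 8 + 4 + 6 + 0 + 1 + 2 + 0 + 0 + 0 = 27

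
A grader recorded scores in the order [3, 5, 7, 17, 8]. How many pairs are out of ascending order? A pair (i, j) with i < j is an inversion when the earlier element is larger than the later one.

Out-of-order pairs: 1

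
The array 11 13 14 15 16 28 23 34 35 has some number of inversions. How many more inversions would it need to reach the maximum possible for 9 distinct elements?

Maximum inversions for 9 distinct elements is C(9, 2) = 9·8/2 = 36.
Current inversions — for each element, count later smaller elements:
11: 0
13: 0
14: 0
15: 0
16: 0
28: 1
23: 0
34: 0
35: 0
Current total: 0 + 0 + 0 + 0 + 0 + 1 + 0 + 0 + 0 = 1
Shortfall: 36 − 1 = 35

35 inversions short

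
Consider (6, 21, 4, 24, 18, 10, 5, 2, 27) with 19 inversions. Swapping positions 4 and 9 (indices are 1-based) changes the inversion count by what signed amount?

+1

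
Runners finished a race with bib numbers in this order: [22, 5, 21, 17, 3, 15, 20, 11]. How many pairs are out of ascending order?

18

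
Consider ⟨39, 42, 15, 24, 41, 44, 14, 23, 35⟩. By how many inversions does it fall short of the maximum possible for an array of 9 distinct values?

16

Maximum inversions for 9 distinct elements is C(9, 2) = 9·8/2 = 36.
Current inversions — for each element, count later smaller elements:
39: 5
42: 6
15: 1
24: 2
41: 3
44: 3
14: 0
23: 0
35: 0
Current total: 5 + 6 + 1 + 2 + 3 + 3 + 0 + 0 + 0 = 20
Shortfall: 36 − 20 = 16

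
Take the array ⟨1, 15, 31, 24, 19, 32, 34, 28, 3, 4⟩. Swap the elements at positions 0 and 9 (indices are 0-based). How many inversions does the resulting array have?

23 inversions

Positions 0 and 9 hold 1 and 4; after swapping, the array is [4, 15, 31, 24, 19, 32, 34, 28, 3, 1].
Element-by-element contributions:
4: 2
15: 2
31: 5
24: 3
19: 2
32: 3
34: 3
28: 2
3: 1
1: 0
Sum: 2 + 2 + 5 + 3 + 2 + 3 + 3 + 2 + 1 + 0 = 23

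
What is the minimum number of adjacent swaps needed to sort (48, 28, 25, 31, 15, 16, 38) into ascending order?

Each adjacent swap fixes exactly one inversion, so the minimum swap count equals the number of inversions.
Count inversions — for each element, later elements that are smaller:
48: 28, 25, 31, 15, 16, 38 → 6
28: 25, 15, 16 → 3
25: 15, 16 → 2
31: 15, 16 → 2
15: none → 0
16: none → 0
38: none → 0
Total inversions: 6 + 3 + 2 + 2 + 0 + 0 + 0 = 13

13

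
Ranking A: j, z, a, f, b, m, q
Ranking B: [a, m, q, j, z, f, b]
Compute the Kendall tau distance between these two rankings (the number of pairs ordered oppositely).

Discordant pairs: 10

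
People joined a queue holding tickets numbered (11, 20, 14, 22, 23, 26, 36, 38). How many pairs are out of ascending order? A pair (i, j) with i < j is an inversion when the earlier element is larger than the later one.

1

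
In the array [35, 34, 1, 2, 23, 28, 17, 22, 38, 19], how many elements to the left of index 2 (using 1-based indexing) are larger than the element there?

1

The element at index 2 is 34.
Elements before it: 35
Those larger than 34: 35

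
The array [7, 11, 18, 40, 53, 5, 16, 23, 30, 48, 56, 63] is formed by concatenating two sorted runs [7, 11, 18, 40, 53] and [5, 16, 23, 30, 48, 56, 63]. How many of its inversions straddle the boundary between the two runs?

There are 13 cross-inversions.

Take each right-half value and tally the left-half values above it:
r = 5: 7, 11, 18, 40, 53 → 5
r = 16: 18, 40, 53 → 3
r = 23: 40, 53 → 2
r = 30: 40, 53 → 2
r = 48: 53 → 1
r = 56: none → 0
r = 63: none → 0
Cross-inversions: 5 + 3 + 2 + 2 + 1 + 0 + 0 = 13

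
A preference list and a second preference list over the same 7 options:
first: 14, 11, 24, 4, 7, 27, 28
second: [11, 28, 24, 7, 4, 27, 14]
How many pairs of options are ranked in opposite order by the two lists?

Assign each item its position (1..7) in the first ordering, then rewrite the second ordering as that position sequence:
positions: 14→1, 11→2, 24→3, 4→4, 7→5, 27→6, 28→7
second ordering as positions: [2, 7, 3, 5, 4, 6, 1]
Discordant pairs = inversions in this position sequence.
2: 1 → 1
7: 3, 5, 4, 6, 1 → 5
3: 1 → 1
5: 4, 1 → 2
4: 1 → 1
6: 1 → 1
1: 0
Total: 1 + 5 + 1 + 2 + 1 + 1 + 0 = 11

11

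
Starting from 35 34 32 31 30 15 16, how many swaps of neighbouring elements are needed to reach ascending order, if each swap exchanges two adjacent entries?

The minimum number of adjacent swaps to sort an array equals its inversion count, since every such swap removes exactly one inversion.
Count inversions — for each element, later elements that are smaller:
35: 34, 32, 31, 30, 15, 16 → 6
34: 32, 31, 30, 15, 16 → 5
32: 31, 30, 15, 16 → 4
31: 30, 15, 16 → 3
30: 15, 16 → 2
15: none → 0
16: none → 0
Total inversions: 6 + 5 + 4 + 3 + 2 + 0 + 0 = 20

Adjacent swaps: 20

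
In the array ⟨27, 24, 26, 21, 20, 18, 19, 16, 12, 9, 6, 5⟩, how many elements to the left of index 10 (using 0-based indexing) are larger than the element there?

10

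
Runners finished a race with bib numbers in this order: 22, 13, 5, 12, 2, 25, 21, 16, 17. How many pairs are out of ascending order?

17

Element-by-element contributions:
22 → 13, 5, 12, 2, 21, 16, 17 → 7
13 → 5, 12, 2 → 3
5 → 2 → 1
12 → 2 → 1
2 → none → 0
25 → 21, 16, 17 → 3
21 → 16, 17 → 2
16 → none → 0
17 → none → 0
Sum: 7 + 3 + 1 + 1 + 0 + 3 + 2 + 0 + 0 = 17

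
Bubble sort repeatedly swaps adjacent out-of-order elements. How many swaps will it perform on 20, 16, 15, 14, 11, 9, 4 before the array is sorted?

21 swaps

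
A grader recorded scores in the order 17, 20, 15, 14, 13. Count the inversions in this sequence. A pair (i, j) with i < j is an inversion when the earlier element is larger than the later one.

Inversions: 9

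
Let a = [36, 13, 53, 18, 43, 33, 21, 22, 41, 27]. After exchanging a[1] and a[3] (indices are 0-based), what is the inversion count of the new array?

23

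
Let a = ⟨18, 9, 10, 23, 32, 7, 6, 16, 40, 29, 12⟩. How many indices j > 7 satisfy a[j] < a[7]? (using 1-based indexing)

0

The element at index 7 is 6.
Elements after it: 16, 40, 29, 12
None of them are smaller than 6.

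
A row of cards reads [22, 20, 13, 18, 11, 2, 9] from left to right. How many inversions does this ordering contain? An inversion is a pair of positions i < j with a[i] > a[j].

Element-by-element contributions:
22 → 20, 13, 18, 11, 2, 9 → 6
20 → 13, 18, 11, 2, 9 → 5
13 → 11, 2, 9 → 3
18 → 11, 2, 9 → 3
11 → 2, 9 → 2
2 → none → 0
9 → none → 0
Sum: 6 + 5 + 3 + 3 + 2 + 0 + 0 = 19

19 inversions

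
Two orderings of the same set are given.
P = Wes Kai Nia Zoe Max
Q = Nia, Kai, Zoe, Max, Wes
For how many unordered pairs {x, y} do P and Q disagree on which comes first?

5 disagreeing pairs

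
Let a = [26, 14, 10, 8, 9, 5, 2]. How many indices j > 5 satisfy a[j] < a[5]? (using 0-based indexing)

The element at index 5 is 5.
Elements after it: 2
Those smaller than 5: 2

1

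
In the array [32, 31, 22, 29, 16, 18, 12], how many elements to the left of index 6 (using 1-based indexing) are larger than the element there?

4

The element at index 6 is 18.
Elements before it: 32, 31, 22, 29, 16
Those larger than 18: 32, 31, 22, 29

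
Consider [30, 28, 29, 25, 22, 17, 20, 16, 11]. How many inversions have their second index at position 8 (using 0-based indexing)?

The element at index 8 is 11.
Elements before it: 30, 28, 29, 25, 22, 17, 20, 16
Those larger than 11: 30, 28, 29, 25, 22, 17, 20, 16

8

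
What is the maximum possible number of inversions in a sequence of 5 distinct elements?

A reversed (strictly descending) arrangement makes every pair an inversion, giving C(5, 2) inversions.
C(5, 2) = 5·4/2 = 10

10 inversions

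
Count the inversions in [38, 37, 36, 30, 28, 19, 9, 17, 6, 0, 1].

For each element, count later entries that are smaller:
38: 10
37: 9
36: 8
30: 7
28: 6
19: 5
9: 3
17: 3
6: 2
0: 0
1: 0
Sum: 10 + 9 + 8 + 7 + 6 + 5 + 3 + 3 + 2 + 0 + 0 = 53

53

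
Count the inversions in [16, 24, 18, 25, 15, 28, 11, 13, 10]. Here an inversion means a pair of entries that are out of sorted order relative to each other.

25

Sweep left to right; for each value list the smaller values that follow it:
16: 4
24: 5
18: 4
25: 4
15: 3
28: 3
11: 1
13: 1
10: 0
Sum: 4 + 5 + 4 + 4 + 3 + 3 + 1 + 1 + 0 = 25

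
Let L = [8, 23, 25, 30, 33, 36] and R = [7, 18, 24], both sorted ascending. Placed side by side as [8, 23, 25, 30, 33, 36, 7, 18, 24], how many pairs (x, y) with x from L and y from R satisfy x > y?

Count, for every r in R, how many entries of L exceed r:
r = 7: 8, 23, 25, 30, 33, 36 → 6
r = 18: 23, 25, 30, 33, 36 → 5
r = 24: 25, 30, 33, 36 → 4
Cross-inversions: 6 + 5 + 4 = 15

Cross-inversions: 15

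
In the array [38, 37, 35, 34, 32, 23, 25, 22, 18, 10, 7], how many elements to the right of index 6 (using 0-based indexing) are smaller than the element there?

The element at index 6 is 25.
Elements after it: 22, 18, 10, 7
Those smaller than 25: 22, 18, 10, 7

4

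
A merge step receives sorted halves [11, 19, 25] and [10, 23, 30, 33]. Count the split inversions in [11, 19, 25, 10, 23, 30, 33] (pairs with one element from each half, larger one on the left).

4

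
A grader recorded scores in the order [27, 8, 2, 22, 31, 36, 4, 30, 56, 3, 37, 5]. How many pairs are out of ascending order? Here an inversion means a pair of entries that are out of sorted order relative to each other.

Inversions: 28

Sweep left to right; for each value list the smaller values that follow it:
27 → 8, 2, 22, 4, 3, 5 → 6
8 → 2, 4, 3, 5 → 4
2 → none → 0
22 → 4, 3, 5 → 3
31 → 4, 30, 3, 5 → 4
36 → 4, 30, 3, 5 → 4
4 → 3 → 1
30 → 3, 5 → 2
56 → 3, 37, 5 → 3
3 → none → 0
37 → 5 → 1
5 → none → 0
Sum: 6 + 4 + 0 + 3 + 4 + 4 + 1 + 2 + 3 + 0 + 1 + 0 = 28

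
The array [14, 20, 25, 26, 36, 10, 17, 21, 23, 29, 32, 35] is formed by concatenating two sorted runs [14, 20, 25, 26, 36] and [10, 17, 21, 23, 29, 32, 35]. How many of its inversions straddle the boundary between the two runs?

Split inversions: 18

Count, for every r in R, how many entries of L exceed r:
r = 10: 14, 20, 25, 26, 36 → 5
r = 17: 20, 25, 26, 36 → 4
r = 21: 25, 26, 36 → 3
r = 23: 25, 26, 36 → 3
r = 29: 36 → 1
r = 32: 36 → 1
r = 35: 36 → 1
Cross-inversions: 5 + 4 + 3 + 3 + 1 + 1 + 1 = 18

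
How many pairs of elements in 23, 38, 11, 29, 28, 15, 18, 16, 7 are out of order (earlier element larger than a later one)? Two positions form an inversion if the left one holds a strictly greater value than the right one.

Sweep left to right; for each value list the smaller values that follow it:
23 → 11, 15, 18, 16, 7 → 5
38 → 11, 29, 28, 15, 18, 16, 7 → 7
11 → 7 → 1
29 → 28, 15, 18, 16, 7 → 5
28 → 15, 18, 16, 7 → 4
15 → 7 → 1
18 → 16, 7 → 2
16 → 7 → 1
7 → none → 0
Sum: 5 + 7 + 1 + 5 + 4 + 1 + 2 + 1 + 0 = 26

26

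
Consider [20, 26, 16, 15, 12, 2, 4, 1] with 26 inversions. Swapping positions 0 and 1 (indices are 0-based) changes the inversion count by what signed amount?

Positions 0 and 1 hold 20 and 26; after swapping, the array is [26, 20, 16, 15, 12, 2, 4, 1].
For each element, count later entries that are smaller:
26 → 20, 16, 15, 12, 2, 4, 1 → 7
20 → 16, 15, 12, 2, 4, 1 → 6
16 → 15, 12, 2, 4, 1 → 5
15 → 12, 2, 4, 1 → 4
12 → 2, 4, 1 → 3
2 → 1 → 1
4 → 1 → 1
1 → none → 0
Sum: 7 + 6 + 5 + 4 + 3 + 1 + 1 + 0 = 27
Change: 27 − 26 = +1

+1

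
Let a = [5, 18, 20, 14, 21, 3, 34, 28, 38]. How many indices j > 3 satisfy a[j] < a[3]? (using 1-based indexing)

The element at index 3 is 20.
Elements after it: 14, 21, 3, 34, 28, 38
Those smaller than 20: 14, 3

2 such elements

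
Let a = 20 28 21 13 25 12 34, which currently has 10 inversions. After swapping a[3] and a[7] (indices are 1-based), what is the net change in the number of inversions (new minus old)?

+3

Positions 3 and 7 hold 21 and 34; after swapping, the array is [20, 28, 34, 13, 25, 12, 21].
Element-by-element contributions:
20: 2
28: 4
34: 4
13: 1
25: 2
12: 0
21: 0
Sum: 2 + 4 + 4 + 1 + 2 + 0 + 0 = 13
Change: 13 − 10 = +3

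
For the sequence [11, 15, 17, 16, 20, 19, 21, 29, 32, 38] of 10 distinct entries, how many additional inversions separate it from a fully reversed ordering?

Maximum inversions for 10 distinct elements is C(10, 2) = 10·9/2 = 45.
Current inversions — for each element, count later smaller elements:
11: 0
15: 0
17: 1
16: 0
20: 1
19: 0
21: 0
29: 0
32: 0
38: 0
Current total: 0 + 0 + 1 + 0 + 1 + 0 + 0 + 0 + 0 + 0 = 2
Shortfall: 45 − 2 = 43

43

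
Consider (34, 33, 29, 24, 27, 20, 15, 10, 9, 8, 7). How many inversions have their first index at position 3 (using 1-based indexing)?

8

The element at index 3 is 29.
Elements after it: 24, 27, 20, 15, 10, 9, 8, 7
Those smaller than 29: 24, 27, 20, 15, 10, 9, 8, 7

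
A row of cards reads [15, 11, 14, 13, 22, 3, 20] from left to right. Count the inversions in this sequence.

Count, for each position, how many later elements it exceeds:
15: 4
11: 1
14: 2
13: 1
22: 2
3: 0
20: 0
Sum: 4 + 1 + 2 + 1 + 2 + 0 + 0 = 10

10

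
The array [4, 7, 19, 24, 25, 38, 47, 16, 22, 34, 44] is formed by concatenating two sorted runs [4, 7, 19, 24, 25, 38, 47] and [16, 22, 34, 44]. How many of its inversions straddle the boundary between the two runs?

Count, for every r in R, how many entries of L exceed r:
r = 16: 19, 24, 25, 38, 47 → 5
r = 22: 24, 25, 38, 47 → 4
r = 34: 38, 47 → 2
r = 44: 47 → 1
Cross-inversions: 5 + 4 + 2 + 1 = 12

12 cross-inversions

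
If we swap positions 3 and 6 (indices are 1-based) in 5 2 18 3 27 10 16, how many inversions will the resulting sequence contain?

Positions 3 and 6 hold 18 and 10; after swapping, the array is [5, 2, 10, 3, 27, 18, 16].
Element-by-element contributions:
5: 2
2: 0
10: 1
3: 0
27: 2
18: 1
16: 0
Sum: 2 + 0 + 1 + 0 + 2 + 1 + 0 = 6

6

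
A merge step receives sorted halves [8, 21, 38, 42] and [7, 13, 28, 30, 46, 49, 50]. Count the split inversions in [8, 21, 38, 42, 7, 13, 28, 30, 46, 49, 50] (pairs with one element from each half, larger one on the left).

11

Take each right-half value and tally the left-half values above it:
r = 7: 8, 21, 38, 42 → 4
r = 13: 21, 38, 42 → 3
r = 28: 38, 42 → 2
r = 30: 38, 42 → 2
r = 46: none → 0
r = 49: none → 0
r = 50: none → 0
Cross-inversions: 4 + 3 + 2 + 2 + 0 + 0 + 0 = 11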